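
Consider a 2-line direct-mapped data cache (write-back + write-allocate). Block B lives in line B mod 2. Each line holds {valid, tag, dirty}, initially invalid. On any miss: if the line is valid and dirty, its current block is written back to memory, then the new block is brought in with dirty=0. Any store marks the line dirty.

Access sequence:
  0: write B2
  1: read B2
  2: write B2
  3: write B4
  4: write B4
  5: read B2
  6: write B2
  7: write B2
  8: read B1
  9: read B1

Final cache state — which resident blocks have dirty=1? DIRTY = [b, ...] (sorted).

DIRTY = [2]

0: W B2 -> L0 miss  d=D]
1: R B2 -> L0 hit  d=D]
2: W B2 -> L0 hit  d=D]
3: W B4 -> L0 miss wb->B2  d=D]
4: W B4 -> L0 hit  d=D]
5: R B2 -> L0 miss wb->B4  d=-]
6: W B2 -> L0 hit  d=D]
7: W B2 -> L0 hit  d=D]
8: R B1 -> L1 miss  d=-]
9: R B1 -> L1 hit  d=-]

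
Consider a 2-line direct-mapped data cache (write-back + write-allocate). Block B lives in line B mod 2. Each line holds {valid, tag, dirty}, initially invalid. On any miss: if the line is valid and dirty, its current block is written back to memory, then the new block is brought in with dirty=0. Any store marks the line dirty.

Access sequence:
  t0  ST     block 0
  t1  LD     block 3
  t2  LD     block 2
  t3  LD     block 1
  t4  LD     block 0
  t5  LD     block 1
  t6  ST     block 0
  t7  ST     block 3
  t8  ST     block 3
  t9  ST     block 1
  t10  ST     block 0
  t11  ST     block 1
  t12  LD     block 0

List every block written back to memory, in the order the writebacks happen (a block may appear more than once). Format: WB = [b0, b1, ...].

  0 | W B0 → L0 miss [D]
  1 | R B3 → L1 miss [-]
  2 | R B2 → L0 miss wb→B0 [-]
  3 | R B1 → L1 miss [-]
  4 | R B0 → L0 miss [-]
  5 | R B1 → L1 hit [-]
  6 | W B0 → L0 hit [D]
  7 | W B3 → L1 miss [D]
  8 | W B3 → L1 hit [D]
  9 | W B1 → L1 miss wb→B3 [D]
  10 | W B0 → L0 hit [D]
  11 | W B1 → L1 hit [D]
  12 | R B0 → L0 hit [D]

WB = [0, 3]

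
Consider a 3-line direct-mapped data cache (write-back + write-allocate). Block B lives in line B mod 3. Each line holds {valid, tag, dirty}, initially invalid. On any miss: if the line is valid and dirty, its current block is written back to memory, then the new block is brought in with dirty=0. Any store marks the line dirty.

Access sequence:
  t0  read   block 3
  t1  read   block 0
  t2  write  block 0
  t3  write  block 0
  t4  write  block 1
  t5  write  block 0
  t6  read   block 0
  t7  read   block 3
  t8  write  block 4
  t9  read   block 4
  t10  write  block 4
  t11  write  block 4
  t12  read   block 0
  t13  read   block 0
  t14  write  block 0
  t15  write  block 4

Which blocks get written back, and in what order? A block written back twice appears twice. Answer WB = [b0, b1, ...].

WB = [0, 1]

0: R B3 → L0 miss [-]
1: R B0 → L0 miss [-]
2: W B0 → L0 hit [D]
3: W B0 → L0 hit [D]
4: W B1 → L1 miss [D]
5: W B0 → L0 hit [D]
6: R B0 → L0 hit [D]
7: R B3 → L0 miss wb→B0 [-]
8: W B4 → L1 miss wb→B1 [D]
9: R B4 → L1 hit [D]
10: W B4 → L1 hit [D]
11: W B4 → L1 hit [D]
12: R B0 → L0 miss [-]
13: R B0 → L0 hit [-]
14: W B0 → L0 hit [D]
15: W B4 → L1 hit [D]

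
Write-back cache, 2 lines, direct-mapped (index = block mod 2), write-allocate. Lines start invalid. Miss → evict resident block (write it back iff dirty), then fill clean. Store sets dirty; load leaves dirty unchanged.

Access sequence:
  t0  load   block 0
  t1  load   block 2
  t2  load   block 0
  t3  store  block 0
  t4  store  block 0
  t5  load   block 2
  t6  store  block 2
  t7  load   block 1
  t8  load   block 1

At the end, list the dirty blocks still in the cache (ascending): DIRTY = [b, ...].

  0 | R B0 → L0 miss [-]
  1 | R B2 → L0 miss [-]
  2 | R B0 → L0 miss [-]
  3 | W B0 → L0 hit [D]
  4 | W B0 → L0 hit [D]
  5 | R B2 → L0 miss wb→B0 [-]
  6 | W B2 → L0 hit [D]
  7 | R B1 → L1 miss [-]
  8 | R B1 → L1 hit [-]

DIRTY = [2]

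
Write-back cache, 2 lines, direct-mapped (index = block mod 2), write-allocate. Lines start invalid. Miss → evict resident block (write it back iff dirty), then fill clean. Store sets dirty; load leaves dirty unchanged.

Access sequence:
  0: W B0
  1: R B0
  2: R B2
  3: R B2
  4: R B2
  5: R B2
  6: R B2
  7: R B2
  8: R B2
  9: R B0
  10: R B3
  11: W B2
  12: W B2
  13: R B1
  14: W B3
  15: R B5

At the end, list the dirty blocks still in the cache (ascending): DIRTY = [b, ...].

DIRTY = [2]

0: W B0 → L0 miss [D]
1: R B0 → L0 hit [D]
2: R B2 → L0 miss wb→B0 [-]
3: R B2 → L0 hit [-]
4: R B2 → L0 hit [-]
5: R B2 → L0 hit [-]
6: R B2 → L0 hit [-]
7: R B2 → L0 hit [-]
8: R B2 → L0 hit [-]
9: R B0 → L0 miss [-]
10: R B3 → L1 miss [-]
11: W B2 → L0 miss [D]
12: W B2 → L0 hit [D]
13: R B1 → L1 miss [-]
14: W B3 → L1 miss [D]
15: R B5 → L1 miss wb→B3 [-]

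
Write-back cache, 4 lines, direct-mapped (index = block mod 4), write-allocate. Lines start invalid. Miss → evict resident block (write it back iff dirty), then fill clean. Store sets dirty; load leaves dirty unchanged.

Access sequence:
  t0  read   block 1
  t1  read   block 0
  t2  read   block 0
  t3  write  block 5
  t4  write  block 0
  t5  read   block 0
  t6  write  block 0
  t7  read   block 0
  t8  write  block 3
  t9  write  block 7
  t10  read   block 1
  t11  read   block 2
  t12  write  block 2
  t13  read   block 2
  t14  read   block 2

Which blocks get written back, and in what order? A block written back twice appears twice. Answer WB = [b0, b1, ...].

0: R B1 → L1 miss [-]
1: R B0 → L0 miss [-]
2: R B0 → L0 hit [-]
3: W B5 → L1 miss [D]
4: W B0 → L0 hit [D]
5: R B0 → L0 hit [D]
6: W B0 → L0 hit [D]
7: R B0 → L0 hit [D]
8: W B3 → L3 miss [D]
9: W B7 → L3 miss wb→B3 [D]
10: R B1 → L1 miss wb→B5 [-]
11: R B2 → L2 miss [-]
12: W B2 → L2 hit [D]
13: R B2 → L2 hit [D]
14: R B2 → L2 hit [D]

WB = [3, 5]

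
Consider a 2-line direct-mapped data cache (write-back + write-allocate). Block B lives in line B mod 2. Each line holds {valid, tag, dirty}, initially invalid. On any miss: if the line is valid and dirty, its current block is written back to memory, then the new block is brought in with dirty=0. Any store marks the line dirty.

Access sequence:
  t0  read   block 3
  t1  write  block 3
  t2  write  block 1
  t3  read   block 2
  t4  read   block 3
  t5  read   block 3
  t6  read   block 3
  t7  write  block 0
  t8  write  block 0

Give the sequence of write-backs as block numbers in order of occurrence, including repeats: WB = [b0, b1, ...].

0: R B3 → L1 miss [-]
1: W B3 → L1 hit [D]
2: W B1 → L1 miss wb→B3 [D]
3: R B2 → L0 miss [-]
4: R B3 → L1 miss wb→B1 [-]
5: R B3 → L1 hit [-]
6: R B3 → L1 hit [-]
7: W B0 → L0 miss [D]
8: W B0 → L0 hit [D]

WB = [3, 1]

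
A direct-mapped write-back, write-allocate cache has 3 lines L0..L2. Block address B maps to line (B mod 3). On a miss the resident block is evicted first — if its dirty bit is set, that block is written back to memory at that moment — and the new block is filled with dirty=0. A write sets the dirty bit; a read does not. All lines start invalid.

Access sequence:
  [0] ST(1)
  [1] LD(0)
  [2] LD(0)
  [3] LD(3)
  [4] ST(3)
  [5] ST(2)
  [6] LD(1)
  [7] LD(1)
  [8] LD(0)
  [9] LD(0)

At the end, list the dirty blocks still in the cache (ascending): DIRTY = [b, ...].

0: W B1 -> L1 miss  d=D]
1: R B0 -> L0 miss  d=-]
2: R B0 -> L0 hit  d=-]
3: R B3 -> L0 miss  d=-]
4: W B3 -> L0 hit  d=D]
5: W B2 -> L2 miss  d=D]
6: R B1 -> L1 hit  d=D]
7: R B1 -> L1 hit  d=D]
8: R B0 -> L0 miss wb->B3  d=-]
9: R B0 -> L0 hit  d=-]

DIRTY = [1, 2]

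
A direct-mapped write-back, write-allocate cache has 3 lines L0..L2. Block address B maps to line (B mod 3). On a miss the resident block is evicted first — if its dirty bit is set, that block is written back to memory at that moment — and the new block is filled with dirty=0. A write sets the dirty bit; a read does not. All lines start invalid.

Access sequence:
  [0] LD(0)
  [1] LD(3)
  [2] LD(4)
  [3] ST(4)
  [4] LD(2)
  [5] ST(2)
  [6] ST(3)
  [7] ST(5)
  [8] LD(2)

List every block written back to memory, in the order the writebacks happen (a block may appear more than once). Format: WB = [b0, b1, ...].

WB = [2, 5]

0: R B0 → L0 miss [-]
1: R B3 → L0 miss [-]
2: R B4 → L1 miss [-]
3: W B4 → L1 hit [D]
4: R B2 → L2 miss [-]
5: W B2 → L2 hit [D]
6: W B3 → L0 hit [D]
7: W B5 → L2 miss wb→B2 [D]
8: R B2 → L2 miss wb→B5 [-]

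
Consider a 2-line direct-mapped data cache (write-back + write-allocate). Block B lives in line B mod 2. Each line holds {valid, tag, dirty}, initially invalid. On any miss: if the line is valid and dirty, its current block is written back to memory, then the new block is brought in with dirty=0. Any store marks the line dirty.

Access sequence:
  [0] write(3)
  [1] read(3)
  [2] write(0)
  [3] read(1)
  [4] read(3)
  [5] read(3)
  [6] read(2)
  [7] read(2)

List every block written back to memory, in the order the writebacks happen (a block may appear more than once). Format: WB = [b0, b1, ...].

0: W B3 -> L1 miss  d=D]
1: R B3 -> L1 hit  d=D]
2: W B0 -> L0 miss  d=D]
3: R B1 -> L1 miss wb->B3  d=-]
4: R B3 -> L1 miss  d=-]
5: R B3 -> L1 hit  d=-]
6: R B2 -> L0 miss wb->B0  d=-]
7: R B2 -> L0 hit  d=-]

WB = [3, 0]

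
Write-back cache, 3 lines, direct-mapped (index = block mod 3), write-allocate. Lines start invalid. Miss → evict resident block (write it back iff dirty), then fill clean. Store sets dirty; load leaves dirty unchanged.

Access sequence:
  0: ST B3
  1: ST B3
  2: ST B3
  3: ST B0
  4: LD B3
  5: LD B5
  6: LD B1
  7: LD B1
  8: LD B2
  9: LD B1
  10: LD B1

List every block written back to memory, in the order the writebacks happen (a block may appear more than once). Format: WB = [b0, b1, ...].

  0 | W B3 → L0 miss [D]
  1 | W B3 → L0 hit [D]
  2 | W B3 → L0 hit [D]
  3 | W B0 → L0 miss wb→B3 [D]
  4 | R B3 → L0 miss wb→B0 [-]
  5 | R B5 → L2 miss [-]
  6 | R B1 → L1 miss [-]
  7 | R B1 → L1 hit [-]
  8 | R B2 → L2 miss [-]
  9 | R B1 → L1 hit [-]
  10 | R B1 → L1 hit [-]

WB = [3, 0]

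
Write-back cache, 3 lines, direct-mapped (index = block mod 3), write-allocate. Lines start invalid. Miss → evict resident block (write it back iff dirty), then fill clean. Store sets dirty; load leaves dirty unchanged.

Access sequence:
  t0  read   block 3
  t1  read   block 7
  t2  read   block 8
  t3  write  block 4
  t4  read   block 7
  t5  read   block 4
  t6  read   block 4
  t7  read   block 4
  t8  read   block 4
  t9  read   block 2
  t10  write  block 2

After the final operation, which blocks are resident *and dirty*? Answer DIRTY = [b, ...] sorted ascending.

0: R B3 -> L0 miss  d=-]
1: R B7 -> L1 miss  d=-]
2: R B8 -> L2 miss  d=-]
3: W B4 -> L1 miss  d=D]
4: R B7 -> L1 miss wb->B4  d=-]
5: R B4 -> L1 miss  d=-]
6: R B4 -> L1 hit  d=-]
7: R B4 -> L1 hit  d=-]
8: R B4 -> L1 hit  d=-]
9: R B2 -> L2 miss  d=-]
10: W B2 -> L2 hit  d=D]

DIRTY = [2]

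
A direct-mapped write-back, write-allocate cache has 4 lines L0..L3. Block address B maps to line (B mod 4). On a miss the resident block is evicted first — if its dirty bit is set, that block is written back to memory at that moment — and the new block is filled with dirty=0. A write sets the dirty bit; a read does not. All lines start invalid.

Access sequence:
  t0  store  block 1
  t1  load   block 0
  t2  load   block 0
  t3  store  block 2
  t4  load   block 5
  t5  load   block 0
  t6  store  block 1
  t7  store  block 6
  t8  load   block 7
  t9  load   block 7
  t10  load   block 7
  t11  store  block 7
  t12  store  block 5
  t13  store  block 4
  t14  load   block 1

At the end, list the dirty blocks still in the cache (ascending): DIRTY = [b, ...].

0: W B1 → L1 miss [D]
1: R B0 → L0 miss [-]
2: R B0 → L0 hit [-]
3: W B2 → L2 miss [D]
4: R B5 → L1 miss wb→B1 [-]
5: R B0 → L0 hit [-]
6: W B1 → L1 miss [D]
7: W B6 → L2 miss wb→B2 [D]
8: R B7 → L3 miss [-]
9: R B7 → L3 hit [-]
10: R B7 → L3 hit [-]
11: W B7 → L3 hit [D]
12: W B5 → L1 miss wb→B1 [D]
13: W B4 → L0 miss [D]
14: R B1 → L1 miss wb→B5 [-]

DIRTY = [4, 6, 7]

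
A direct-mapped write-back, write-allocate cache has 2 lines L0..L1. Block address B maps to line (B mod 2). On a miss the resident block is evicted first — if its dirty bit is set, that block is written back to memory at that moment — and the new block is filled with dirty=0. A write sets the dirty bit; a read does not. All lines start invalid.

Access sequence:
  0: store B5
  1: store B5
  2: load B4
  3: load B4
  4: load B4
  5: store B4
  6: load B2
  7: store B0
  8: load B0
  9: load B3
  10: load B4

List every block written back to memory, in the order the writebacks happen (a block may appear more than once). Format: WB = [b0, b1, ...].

0: W B5 → L1 miss [D]
1: W B5 → L1 hit [D]
2: R B4 → L0 miss [-]
3: R B4 → L0 hit [-]
4: R B4 → L0 hit [-]
5: W B4 → L0 hit [D]
6: R B2 → L0 miss wb→B4 [-]
7: W B0 → L0 miss [D]
8: R B0 → L0 hit [D]
9: R B3 → L1 miss wb→B5 [-]
10: R B4 → L0 miss wb→B0 [-]

WB = [4, 5, 0]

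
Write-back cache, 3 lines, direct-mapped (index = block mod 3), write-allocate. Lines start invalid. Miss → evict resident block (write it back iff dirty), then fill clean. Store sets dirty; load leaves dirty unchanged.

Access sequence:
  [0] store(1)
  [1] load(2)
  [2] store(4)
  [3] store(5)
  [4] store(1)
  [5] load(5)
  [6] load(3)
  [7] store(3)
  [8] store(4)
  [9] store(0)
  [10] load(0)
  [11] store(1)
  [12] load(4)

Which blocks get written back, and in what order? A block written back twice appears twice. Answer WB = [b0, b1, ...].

0: W B1 → L1 miss [D]
1: R B2 → L2 miss [-]
2: W B4 → L1 miss wb→B1 [D]
3: W B5 → L2 miss [D]
4: W B1 → L1 miss wb→B4 [D]
5: R B5 → L2 hit [D]
6: R B3 → L0 miss [-]
7: W B3 → L0 hit [D]
8: W B4 → L1 miss wb→B1 [D]
9: W B0 → L0 miss wb→B3 [D]
10: R B0 → L0 hit [D]
11: W B1 → L1 miss wb→B4 [D]
12: R B4 → L1 miss wb→B1 [-]

WB = [1, 4, 1, 3, 4, 1]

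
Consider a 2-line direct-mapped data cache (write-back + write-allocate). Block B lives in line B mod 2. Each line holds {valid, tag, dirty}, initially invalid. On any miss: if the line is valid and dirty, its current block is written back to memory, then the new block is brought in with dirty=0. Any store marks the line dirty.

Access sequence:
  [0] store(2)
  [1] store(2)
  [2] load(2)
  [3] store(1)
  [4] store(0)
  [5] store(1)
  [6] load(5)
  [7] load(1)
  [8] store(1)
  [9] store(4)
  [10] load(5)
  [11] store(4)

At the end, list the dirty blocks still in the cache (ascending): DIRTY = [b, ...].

DIRTY = [4]

0: W B2 → L0 miss [D]
1: W B2 → L0 hit [D]
2: R B2 → L0 hit [D]
3: W B1 → L1 miss [D]
4: W B0 → L0 miss wb→B2 [D]
5: W B1 → L1 hit [D]
6: R B5 → L1 miss wb→B1 [-]
7: R B1 → L1 miss [-]
8: W B1 → L1 hit [D]
9: W B4 → L0 miss wb→B0 [D]
10: R B5 → L1 miss wb→B1 [-]
11: W B4 → L0 hit [D]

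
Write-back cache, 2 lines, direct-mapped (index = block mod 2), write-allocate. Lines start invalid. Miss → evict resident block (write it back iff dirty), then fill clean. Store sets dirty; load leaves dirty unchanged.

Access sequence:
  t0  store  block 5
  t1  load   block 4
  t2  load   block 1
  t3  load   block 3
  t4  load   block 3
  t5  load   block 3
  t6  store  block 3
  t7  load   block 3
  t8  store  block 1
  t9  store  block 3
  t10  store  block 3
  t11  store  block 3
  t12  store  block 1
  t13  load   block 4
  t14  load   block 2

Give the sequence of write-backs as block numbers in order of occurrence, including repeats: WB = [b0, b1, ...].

0: W B5 -> L1 miss  d=D]
1: R B4 -> L0 miss  d=-]
2: R B1 -> L1 miss wb->B5  d=-]
3: R B3 -> L1 miss  d=-]
4: R B3 -> L1 hit  d=-]
5: R B3 -> L1 hit  d=-]
6: W B3 -> L1 hit  d=D]
7: R B3 -> L1 hit  d=D]
8: W B1 -> L1 miss wb->B3  d=D]
9: W B3 -> L1 miss wb->B1  d=D]
10: W B3 -> L1 hit  d=D]
11: W B3 -> L1 hit  d=D]
12: W B1 -> L1 miss wb->B3  d=D]
13: R B4 -> L0 hit  d=-]
14: R B2 -> L0 miss  d=-]

WB = [5, 3, 1, 3]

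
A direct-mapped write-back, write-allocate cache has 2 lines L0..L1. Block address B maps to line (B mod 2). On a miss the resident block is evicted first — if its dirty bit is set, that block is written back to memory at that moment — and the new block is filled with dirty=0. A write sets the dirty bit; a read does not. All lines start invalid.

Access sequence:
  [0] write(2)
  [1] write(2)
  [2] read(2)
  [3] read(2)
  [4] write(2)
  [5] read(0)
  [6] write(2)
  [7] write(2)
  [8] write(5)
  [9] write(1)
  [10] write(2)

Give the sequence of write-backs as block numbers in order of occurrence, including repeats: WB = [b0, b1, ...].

WB = [2, 5]

0: W B2 → L0 miss [D]
1: W B2 → L0 hit [D]
2: R B2 → L0 hit [D]
3: R B2 → L0 hit [D]
4: W B2 → L0 hit [D]
5: R B0 → L0 miss wb→B2 [-]
6: W B2 → L0 miss [D]
7: W B2 → L0 hit [D]
8: W B5 → L1 miss [D]
9: W B1 → L1 miss wb→B5 [D]
10: W B2 → L0 hit [D]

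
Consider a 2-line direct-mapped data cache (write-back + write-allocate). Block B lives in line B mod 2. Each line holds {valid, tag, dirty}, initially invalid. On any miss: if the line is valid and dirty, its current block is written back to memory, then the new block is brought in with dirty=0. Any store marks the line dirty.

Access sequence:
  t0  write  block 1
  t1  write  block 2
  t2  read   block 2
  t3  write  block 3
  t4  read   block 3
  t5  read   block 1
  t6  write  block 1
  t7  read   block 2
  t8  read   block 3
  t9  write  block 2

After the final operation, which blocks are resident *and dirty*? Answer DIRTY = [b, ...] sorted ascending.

DIRTY = [2]

0: W B1 → L1 miss [D]
1: W B2 → L0 miss [D]
2: R B2 → L0 hit [D]
3: W B3 → L1 miss wb→B1 [D]
4: R B3 → L1 hit [D]
5: R B1 → L1 miss wb→B3 [-]
6: W B1 → L1 hit [D]
7: R B2 → L0 hit [D]
8: R B3 → L1 miss wb→B1 [-]
9: W B2 → L0 hit [D]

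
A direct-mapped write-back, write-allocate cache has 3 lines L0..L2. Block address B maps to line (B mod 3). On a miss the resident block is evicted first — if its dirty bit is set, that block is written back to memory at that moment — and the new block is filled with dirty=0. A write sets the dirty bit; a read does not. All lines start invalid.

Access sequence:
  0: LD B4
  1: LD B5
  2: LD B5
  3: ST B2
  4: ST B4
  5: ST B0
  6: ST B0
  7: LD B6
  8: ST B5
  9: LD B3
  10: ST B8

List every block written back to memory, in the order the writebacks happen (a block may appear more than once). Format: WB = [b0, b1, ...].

0: R B4 → L1 miss [-]
1: R B5 → L2 miss [-]
2: R B5 → L2 hit [-]
3: W B2 → L2 miss [D]
4: W B4 → L1 hit [D]
5: W B0 → L0 miss [D]
6: W B0 → L0 hit [D]
7: R B6 → L0 miss wb→B0 [-]
8: W B5 → L2 miss wb→B2 [D]
9: R B3 → L0 miss [-]
10: W B8 → L2 miss wb→B5 [D]

WB = [0, 2, 5]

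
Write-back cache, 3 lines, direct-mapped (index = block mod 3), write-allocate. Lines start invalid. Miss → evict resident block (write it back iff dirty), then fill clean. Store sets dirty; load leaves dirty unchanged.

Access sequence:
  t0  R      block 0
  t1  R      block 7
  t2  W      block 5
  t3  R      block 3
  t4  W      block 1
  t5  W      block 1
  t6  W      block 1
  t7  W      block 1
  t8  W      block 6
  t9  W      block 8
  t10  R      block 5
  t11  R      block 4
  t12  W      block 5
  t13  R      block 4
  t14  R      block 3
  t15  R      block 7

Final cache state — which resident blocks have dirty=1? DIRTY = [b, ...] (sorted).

DIRTY = [5]

  0 | R B0 → L0 miss [-]
  1 | R B7 → L1 miss [-]
  2 | W B5 → L2 miss [D]
  3 | R B3 → L0 miss [-]
  4 | W B1 → L1 miss [D]
  5 | W B1 → L1 hit [D]
  6 | W B1 → L1 hit [D]
  7 | W B1 → L1 hit [D]
  8 | W B6 → L0 miss [D]
  9 | W B8 → L2 miss wb→B5 [D]
  10 | R B5 → L2 miss wb→B8 [-]
  11 | R B4 → L1 miss wb→B1 [-]
  12 | W B5 → L2 hit [D]
  13 | R B4 → L1 hit [-]
  14 | R B3 → L0 miss wb→B6 [-]
  15 | R B7 → L1 miss [-]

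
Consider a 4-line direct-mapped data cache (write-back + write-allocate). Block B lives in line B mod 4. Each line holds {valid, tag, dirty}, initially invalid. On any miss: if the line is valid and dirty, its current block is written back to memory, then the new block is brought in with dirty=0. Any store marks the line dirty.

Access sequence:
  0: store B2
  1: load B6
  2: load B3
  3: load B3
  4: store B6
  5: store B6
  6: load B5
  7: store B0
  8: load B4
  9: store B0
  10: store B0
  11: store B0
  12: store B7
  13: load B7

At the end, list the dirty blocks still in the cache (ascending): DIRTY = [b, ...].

  0 | W B2 → L2 miss [D]
  1 | R B6 → L2 miss wb→B2 [-]
  2 | R B3 → L3 miss [-]
  3 | R B3 → L3 hit [-]
  4 | W B6 → L2 hit [D]
  5 | W B6 → L2 hit [D]
  6 | R B5 → L1 miss [-]
  7 | W B0 → L0 miss [D]
  8 | R B4 → L0 miss wb→B0 [-]
  9 | W B0 → L0 miss [D]
  10 | W B0 → L0 hit [D]
  11 | W B0 → L0 hit [D]
  12 | W B7 → L3 miss [D]
  13 | R B7 → L3 hit [D]

DIRTY = [0, 6, 7]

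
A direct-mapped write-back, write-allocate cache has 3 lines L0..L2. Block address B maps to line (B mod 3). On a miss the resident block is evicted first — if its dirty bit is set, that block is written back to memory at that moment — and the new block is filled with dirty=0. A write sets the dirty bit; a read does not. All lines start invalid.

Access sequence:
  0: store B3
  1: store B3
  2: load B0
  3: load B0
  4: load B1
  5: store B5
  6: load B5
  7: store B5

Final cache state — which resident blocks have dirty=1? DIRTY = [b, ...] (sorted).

0: W B3 -> L0 miss  d=D]
1: W B3 -> L0 hit  d=D]
2: R B0 -> L0 miss wb->B3  d=-]
3: R B0 -> L0 hit  d=-]
4: R B1 -> L1 miss  d=-]
5: W B5 -> L2 miss  d=D]
6: R B5 -> L2 hit  d=D]
7: W B5 -> L2 hit  d=D]

DIRTY = [5]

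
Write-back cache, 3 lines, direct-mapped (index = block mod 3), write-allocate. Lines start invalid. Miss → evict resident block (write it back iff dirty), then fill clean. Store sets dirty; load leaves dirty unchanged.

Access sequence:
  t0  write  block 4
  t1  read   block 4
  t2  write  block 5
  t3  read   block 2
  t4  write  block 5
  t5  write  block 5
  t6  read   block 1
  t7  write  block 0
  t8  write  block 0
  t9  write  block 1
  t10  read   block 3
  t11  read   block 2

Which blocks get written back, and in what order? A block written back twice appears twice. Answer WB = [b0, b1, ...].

  0 | W B4 → L1 miss [D]
  1 | R B4 → L1 hit [D]
  2 | W B5 → L2 miss [D]
  3 | R B2 → L2 miss wb→B5 [-]
  4 | W B5 → L2 miss [D]
  5 | W B5 → L2 hit [D]
  6 | R B1 → L1 miss wb→B4 [-]
  7 | W B0 → L0 miss [D]
  8 | W B0 → L0 hit [D]
  9 | W B1 → L1 hit [D]
  10 | R B3 → L0 miss wb→B0 [-]
  11 | R B2 → L2 miss wb→B5 [-]

WB = [5, 4, 0, 5]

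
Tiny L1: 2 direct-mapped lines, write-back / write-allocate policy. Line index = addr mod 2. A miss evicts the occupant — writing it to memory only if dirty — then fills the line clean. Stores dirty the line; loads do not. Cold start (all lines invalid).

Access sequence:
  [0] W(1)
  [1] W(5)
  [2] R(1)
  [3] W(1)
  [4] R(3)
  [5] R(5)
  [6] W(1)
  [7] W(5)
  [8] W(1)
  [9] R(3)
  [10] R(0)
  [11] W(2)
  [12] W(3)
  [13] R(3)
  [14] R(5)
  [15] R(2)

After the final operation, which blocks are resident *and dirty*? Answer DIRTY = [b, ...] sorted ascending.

  0 | W B1 → L1 miss [D]
  1 | W B5 → L1 miss wb→B1 [D]
  2 | R B1 → L1 miss wb→B5 [-]
  3 | W B1 → L1 hit [D]
  4 | R B3 → L1 miss wb→B1 [-]
  5 | R B5 → L1 miss [-]
  6 | W B1 → L1 miss [D]
  7 | W B5 → L1 miss wb→B1 [D]
  8 | W B1 → L1 miss wb→B5 [D]
  9 | R B3 → L1 miss wb→B1 [-]
  10 | R B0 → L0 miss [-]
  11 | W B2 → L0 miss [D]
  12 | W B3 → L1 hit [D]
  13 | R B3 → L1 hit [D]
  14 | R B5 → L1 miss wb→B3 [-]
  15 | R B2 → L0 hit [D]

DIRTY = [2]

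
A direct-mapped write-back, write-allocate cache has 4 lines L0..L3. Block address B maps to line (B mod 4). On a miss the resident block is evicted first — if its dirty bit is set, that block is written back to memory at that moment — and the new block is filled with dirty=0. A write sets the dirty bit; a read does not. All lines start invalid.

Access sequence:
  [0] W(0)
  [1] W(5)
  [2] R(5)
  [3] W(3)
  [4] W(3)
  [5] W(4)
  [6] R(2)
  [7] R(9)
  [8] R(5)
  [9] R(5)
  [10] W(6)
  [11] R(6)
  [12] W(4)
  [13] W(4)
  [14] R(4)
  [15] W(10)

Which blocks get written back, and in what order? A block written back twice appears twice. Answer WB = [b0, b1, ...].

0: W B0 -> L0 miss  d=D]
1: W B5 -> L1 miss  d=D]
2: R B5 -> L1 hit  d=D]
3: W B3 -> L3 miss  d=D]
4: W B3 -> L3 hit  d=D]
5: W B4 -> L0 miss wb->B0  d=D]
6: R B2 -> L2 miss  d=-]
7: R B9 -> L1 miss wb->B5  d=-]
8: R B5 -> L1 miss  d=-]
9: R B5 -> L1 hit  d=-]
10: W B6 -> L2 miss  d=D]
11: R B6 -> L2 hit  d=D]
12: W B4 -> L0 hit  d=D]
13: W B4 -> L0 hit  d=D]
14: R B4 -> L0 hit  d=D]
15: W B10 -> L2 miss wb->B6  d=D]

WB = [0, 5, 6]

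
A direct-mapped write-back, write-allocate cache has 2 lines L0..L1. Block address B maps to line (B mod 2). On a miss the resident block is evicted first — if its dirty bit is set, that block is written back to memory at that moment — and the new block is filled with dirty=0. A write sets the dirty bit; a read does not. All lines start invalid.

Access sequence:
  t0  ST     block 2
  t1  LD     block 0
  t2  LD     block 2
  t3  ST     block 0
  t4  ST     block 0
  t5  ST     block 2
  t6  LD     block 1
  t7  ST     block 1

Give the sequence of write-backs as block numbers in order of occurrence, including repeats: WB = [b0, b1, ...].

  0 | W B2 → L0 miss [D]
  1 | R B0 → L0 miss wb→B2 [-]
  2 | R B2 → L0 miss [-]
  3 | W B0 → L0 miss [D]
  4 | W B0 → L0 hit [D]
  5 | W B2 → L0 miss wb→B0 [D]
  6 | R B1 → L1 miss [-]
  7 | W B1 → L1 hit [D]

WB = [2, 0]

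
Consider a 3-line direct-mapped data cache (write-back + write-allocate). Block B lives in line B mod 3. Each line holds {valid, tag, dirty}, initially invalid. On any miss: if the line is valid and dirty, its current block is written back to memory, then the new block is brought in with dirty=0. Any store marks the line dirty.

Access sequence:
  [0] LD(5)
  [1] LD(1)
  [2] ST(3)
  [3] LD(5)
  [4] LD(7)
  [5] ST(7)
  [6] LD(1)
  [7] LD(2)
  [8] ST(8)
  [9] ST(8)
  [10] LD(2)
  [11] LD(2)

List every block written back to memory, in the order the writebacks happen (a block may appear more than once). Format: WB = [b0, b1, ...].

0: R B5 -> L2 miss  d=-]
1: R B1 -> L1 miss  d=-]
2: W B3 -> L0 miss  d=D]
3: R B5 -> L2 hit  d=-]
4: R B7 -> L1 miss  d=-]
5: W B7 -> L1 hit  d=D]
6: R B1 -> L1 miss wb->B7  d=-]
7: R B2 -> L2 miss  d=-]
8: W B8 -> L2 miss  d=D]
9: W B8 -> L2 hit  d=D]
10: R B2 -> L2 miss wb->B8  d=-]
11: R B2 -> L2 hit  d=-]

WB = [7, 8]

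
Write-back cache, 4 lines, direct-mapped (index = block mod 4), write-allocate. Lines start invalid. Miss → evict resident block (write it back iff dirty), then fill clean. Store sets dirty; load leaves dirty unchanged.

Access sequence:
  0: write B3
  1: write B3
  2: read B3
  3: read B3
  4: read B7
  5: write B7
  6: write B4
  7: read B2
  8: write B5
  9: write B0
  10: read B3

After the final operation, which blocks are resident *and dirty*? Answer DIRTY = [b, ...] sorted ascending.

DIRTY = [0, 5]

0: W B3 → L3 miss [D]
1: W B3 → L3 hit [D]
2: R B3 → L3 hit [D]
3: R B3 → L3 hit [D]
4: R B7 → L3 miss wb→B3 [-]
5: W B7 → L3 hit [D]
6: W B4 → L0 miss [D]
7: R B2 → L2 miss [-]
8: W B5 → L1 miss [D]
9: W B0 → L0 miss wb→B4 [D]
10: R B3 → L3 miss wb→B7 [-]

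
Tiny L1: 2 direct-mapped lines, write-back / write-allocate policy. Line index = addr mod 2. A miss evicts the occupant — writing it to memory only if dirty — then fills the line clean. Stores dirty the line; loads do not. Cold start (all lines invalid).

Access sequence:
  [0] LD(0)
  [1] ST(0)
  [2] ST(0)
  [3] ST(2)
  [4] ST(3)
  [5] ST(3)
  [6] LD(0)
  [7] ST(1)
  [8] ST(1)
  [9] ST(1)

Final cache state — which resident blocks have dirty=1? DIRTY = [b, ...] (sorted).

0: R B0 → L0 miss [-]
1: W B0 → L0 hit [D]
2: W B0 → L0 hit [D]
3: W B2 → L0 miss wb→B0 [D]
4: W B3 → L1 miss [D]
5: W B3 → L1 hit [D]
6: R B0 → L0 miss wb→B2 [-]
7: W B1 → L1 miss wb→B3 [D]
8: W B1 → L1 hit [D]
9: W B1 → L1 hit [D]

DIRTY = [1]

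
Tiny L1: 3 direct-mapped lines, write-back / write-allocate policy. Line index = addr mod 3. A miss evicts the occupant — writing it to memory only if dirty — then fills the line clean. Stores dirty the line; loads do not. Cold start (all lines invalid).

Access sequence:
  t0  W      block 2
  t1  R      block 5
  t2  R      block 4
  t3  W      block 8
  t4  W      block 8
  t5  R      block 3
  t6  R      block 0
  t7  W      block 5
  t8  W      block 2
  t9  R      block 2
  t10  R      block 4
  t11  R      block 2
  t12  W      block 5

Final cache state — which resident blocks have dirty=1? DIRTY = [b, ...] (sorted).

DIRTY = [5]

0: W B2 → L2 miss [D]
1: R B5 → L2 miss wb→B2 [-]
2: R B4 → L1 miss [-]
3: W B8 → L2 miss [D]
4: W B8 → L2 hit [D]
5: R B3 → L0 miss [-]
6: R B0 → L0 miss [-]
7: W B5 → L2 miss wb→B8 [D]
8: W B2 → L2 miss wb→B5 [D]
9: R B2 → L2 hit [D]
10: R B4 → L1 hit [-]
11: R B2 → L2 hit [D]
12: W B5 → L2 miss wb→B2 [D]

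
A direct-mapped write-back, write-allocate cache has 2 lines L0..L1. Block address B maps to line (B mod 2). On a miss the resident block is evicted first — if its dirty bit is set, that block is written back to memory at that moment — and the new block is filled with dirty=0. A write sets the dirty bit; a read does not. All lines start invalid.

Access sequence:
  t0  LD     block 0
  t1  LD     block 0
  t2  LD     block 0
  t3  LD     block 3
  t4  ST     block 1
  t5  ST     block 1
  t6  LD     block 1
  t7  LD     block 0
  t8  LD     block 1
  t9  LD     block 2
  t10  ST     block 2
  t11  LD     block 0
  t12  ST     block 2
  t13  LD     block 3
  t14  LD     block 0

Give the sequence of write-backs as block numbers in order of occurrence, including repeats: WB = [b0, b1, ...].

0: R B0 -> L0 miss  d=-]
1: R B0 -> L0 hit  d=-]
2: R B0 -> L0 hit  d=-]
3: R B3 -> L1 miss  d=-]
4: W B1 -> L1 miss  d=D]
5: W B1 -> L1 hit  d=D]
6: R B1 -> L1 hit  d=D]
7: R B0 -> L0 hit  d=-]
8: R B1 -> L1 hit  d=D]
9: R B2 -> L0 miss  d=-]
10: W B2 -> L0 hit  d=D]
11: R B0 -> L0 miss wb->B2  d=-]
12: W B2 -> L0 miss  d=D]
13: R B3 -> L1 miss wb->B1  d=-]
14: R B0 -> L0 miss wb->B2  d=-]

WB = [2, 1, 2]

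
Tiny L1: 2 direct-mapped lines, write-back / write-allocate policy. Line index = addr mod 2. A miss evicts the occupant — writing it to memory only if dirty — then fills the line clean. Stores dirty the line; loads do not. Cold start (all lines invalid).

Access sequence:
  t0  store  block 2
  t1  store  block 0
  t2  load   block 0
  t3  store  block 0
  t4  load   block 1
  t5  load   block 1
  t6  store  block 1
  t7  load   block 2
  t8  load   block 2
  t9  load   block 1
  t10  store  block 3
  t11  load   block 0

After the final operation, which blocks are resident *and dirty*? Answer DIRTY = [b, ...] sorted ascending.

0: W B2 -> L0 miss  d=D]
1: W B0 -> L0 miss wb->B2  d=D]
2: R B0 -> L0 hit  d=D]
3: W B0 -> L0 hit  d=D]
4: R B1 -> L1 miss  d=-]
5: R B1 -> L1 hit  d=-]
6: W B1 -> L1 hit  d=D]
7: R B2 -> L0 miss wb->B0  d=-]
8: R B2 -> L0 hit  d=-]
9: R B1 -> L1 hit  d=D]
10: W B3 -> L1 miss wb->B1  d=D]
11: R B0 -> L0 miss  d=-]

DIRTY = [3]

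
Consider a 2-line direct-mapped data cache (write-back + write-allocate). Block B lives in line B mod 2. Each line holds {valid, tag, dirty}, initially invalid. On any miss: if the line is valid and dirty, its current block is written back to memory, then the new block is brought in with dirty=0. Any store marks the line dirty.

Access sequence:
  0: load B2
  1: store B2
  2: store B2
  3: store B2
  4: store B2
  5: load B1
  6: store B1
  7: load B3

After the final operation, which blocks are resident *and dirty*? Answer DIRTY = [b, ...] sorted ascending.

DIRTY = [2]

0: R B2 -> L0 miss  d=-]
1: W B2 -> L0 hit  d=D]
2: W B2 -> L0 hit  d=D]
3: W B2 -> L0 hit  d=D]
4: W B2 -> L0 hit  d=D]
5: R B1 -> L1 miss  d=-]
6: W B1 -> L1 hit  d=D]
7: R B3 -> L1 miss wb->B1  d=-]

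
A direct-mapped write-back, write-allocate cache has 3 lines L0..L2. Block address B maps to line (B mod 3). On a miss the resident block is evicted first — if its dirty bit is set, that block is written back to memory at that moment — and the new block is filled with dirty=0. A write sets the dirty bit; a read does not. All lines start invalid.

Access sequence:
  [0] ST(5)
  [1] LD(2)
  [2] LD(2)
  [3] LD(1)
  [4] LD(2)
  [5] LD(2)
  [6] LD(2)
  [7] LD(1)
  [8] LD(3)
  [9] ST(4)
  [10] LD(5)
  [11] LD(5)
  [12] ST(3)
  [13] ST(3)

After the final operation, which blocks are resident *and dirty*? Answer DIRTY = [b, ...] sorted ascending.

0: W B5 -> L2 miss  d=D]
1: R B2 -> L2 miss wb->B5  d=-]
2: R B2 -> L2 hit  d=-]
3: R B1 -> L1 miss  d=-]
4: R B2 -> L2 hit  d=-]
5: R B2 -> L2 hit  d=-]
6: R B2 -> L2 hit  d=-]
7: R B1 -> L1 hit  d=-]
8: R B3 -> L0 miss  d=-]
9: W B4 -> L1 miss  d=D]
10: R B5 -> L2 miss  d=-]
11: R B5 -> L2 hit  d=-]
12: W B3 -> L0 hit  d=D]
13: W B3 -> L0 hit  d=D]

DIRTY = [3, 4]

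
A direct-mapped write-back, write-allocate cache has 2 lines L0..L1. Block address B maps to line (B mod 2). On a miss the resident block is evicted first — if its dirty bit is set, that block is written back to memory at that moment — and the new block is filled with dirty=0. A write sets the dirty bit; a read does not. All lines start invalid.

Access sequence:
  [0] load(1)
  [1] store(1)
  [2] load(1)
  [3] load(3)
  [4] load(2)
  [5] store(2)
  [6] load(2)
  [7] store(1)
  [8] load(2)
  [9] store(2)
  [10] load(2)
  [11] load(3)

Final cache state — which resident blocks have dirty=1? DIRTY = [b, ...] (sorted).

DIRTY = [2]

0: R B1 → L1 miss [-]
1: W B1 → L1 hit [D]
2: R B1 → L1 hit [D]
3: R B3 → L1 miss wb→B1 [-]
4: R B2 → L0 miss [-]
5: W B2 → L0 hit [D]
6: R B2 → L0 hit [D]
7: W B1 → L1 miss [D]
8: R B2 → L0 hit [D]
9: W B2 → L0 hit [D]
10: R B2 → L0 hit [D]
11: R B3 → L1 miss wb→B1 [-]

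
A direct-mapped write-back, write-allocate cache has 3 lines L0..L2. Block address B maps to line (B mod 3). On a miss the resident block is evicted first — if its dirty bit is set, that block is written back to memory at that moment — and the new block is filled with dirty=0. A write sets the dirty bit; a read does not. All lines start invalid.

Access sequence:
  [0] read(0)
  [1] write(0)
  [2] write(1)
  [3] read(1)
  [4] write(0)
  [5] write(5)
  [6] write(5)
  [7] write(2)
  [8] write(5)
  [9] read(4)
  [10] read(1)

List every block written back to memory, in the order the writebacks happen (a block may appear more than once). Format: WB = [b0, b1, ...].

0: R B0 -> L0 miss  d=-]
1: W B0 -> L0 hit  d=D]
2: W B1 -> L1 miss  d=D]
3: R B1 -> L1 hit  d=D]
4: W B0 -> L0 hit  d=D]
5: W B5 -> L2 miss  d=D]
6: W B5 -> L2 hit  d=D]
7: W B2 -> L2 miss wb->B5  d=D]
8: W B5 -> L2 miss wb->B2  d=D]
9: R B4 -> L1 miss wb->B1  d=-]
10: R B1 -> L1 miss  d=-]

WB = [5, 2, 1]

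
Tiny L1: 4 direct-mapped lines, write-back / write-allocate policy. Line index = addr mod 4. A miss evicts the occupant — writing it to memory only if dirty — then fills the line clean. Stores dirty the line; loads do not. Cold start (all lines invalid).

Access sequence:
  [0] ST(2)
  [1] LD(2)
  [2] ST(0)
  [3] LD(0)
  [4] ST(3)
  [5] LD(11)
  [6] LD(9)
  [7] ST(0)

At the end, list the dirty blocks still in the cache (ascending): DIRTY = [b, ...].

DIRTY = [0, 2]

  0 | W B2 → L2 miss [D]
  1 | R B2 → L2 hit [D]
  2 | W B0 → L0 miss [D]
  3 | R B0 → L0 hit [D]
  4 | W B3 → L3 miss [D]
  5 | R B11 → L3 miss wb→B3 [-]
  6 | R B9 → L1 miss [-]
  7 | W B0 → L0 hit [D]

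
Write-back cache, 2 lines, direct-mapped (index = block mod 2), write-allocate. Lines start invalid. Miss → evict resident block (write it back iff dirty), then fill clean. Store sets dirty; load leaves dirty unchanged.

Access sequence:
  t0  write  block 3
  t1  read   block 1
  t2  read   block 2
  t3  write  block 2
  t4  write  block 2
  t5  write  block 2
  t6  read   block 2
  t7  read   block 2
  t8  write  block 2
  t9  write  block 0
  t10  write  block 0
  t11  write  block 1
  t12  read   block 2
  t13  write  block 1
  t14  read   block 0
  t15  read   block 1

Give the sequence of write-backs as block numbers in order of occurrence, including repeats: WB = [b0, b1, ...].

WB = [3, 2, 0]

0: W B3 -> L1 miss  d=D]
1: R B1 -> L1 miss wb->B3  d=-]
2: R B2 -> L0 miss  d=-]
3: W B2 -> L0 hit  d=D]
4: W B2 -> L0 hit  d=D]
5: W B2 -> L0 hit  d=D]
6: R B2 -> L0 hit  d=D]
7: R B2 -> L0 hit  d=D]
8: W B2 -> L0 hit  d=D]
9: W B0 -> L0 miss wb->B2  d=D]
10: W B0 -> L0 hit  d=D]
11: W B1 -> L1 hit  d=D]
12: R B2 -> L0 miss wb->B0  d=-]
13: W B1 -> L1 hit  d=D]
14: R B0 -> L0 miss  d=-]
15: R B1 -> L1 hit  d=D]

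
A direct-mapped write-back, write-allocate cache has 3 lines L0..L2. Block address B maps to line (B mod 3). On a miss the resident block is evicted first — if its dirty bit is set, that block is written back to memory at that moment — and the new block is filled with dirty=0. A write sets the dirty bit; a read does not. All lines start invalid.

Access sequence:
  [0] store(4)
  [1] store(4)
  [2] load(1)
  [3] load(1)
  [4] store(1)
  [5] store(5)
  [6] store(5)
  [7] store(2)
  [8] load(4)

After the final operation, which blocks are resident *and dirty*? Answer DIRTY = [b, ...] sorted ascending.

0: W B4 → L1 miss [D]
1: W B4 → L1 hit [D]
2: R B1 → L1 miss wb→B4 [-]
3: R B1 → L1 hit [-]
4: W B1 → L1 hit [D]
5: W B5 → L2 miss [D]
6: W B5 → L2 hit [D]
7: W B2 → L2 miss wb→B5 [D]
8: R B4 → L1 miss wb→B1 [-]

DIRTY = [2]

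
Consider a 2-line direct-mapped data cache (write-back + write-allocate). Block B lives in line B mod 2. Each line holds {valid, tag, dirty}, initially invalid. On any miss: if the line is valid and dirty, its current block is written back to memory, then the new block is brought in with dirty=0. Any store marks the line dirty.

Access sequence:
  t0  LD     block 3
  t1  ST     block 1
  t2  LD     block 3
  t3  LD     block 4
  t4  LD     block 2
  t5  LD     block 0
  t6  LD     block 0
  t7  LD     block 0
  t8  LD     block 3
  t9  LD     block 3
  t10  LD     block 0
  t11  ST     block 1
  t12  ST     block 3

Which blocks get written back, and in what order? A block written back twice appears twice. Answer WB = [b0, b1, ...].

WB = [1, 1]

0: R B3 -> L1 miss  d=-]
1: W B1 -> L1 miss  d=D]
2: R B3 -> L1 miss wb->B1  d=-]
3: R B4 -> L0 miss  d=-]
4: R B2 -> L0 miss  d=-]
5: R B0 -> L0 miss  d=-]
6: R B0 -> L0 hit  d=-]
7: R B0 -> L0 hit  d=-]
8: R B3 -> L1 hit  d=-]
9: R B3 -> L1 hit  d=-]
10: R B0 -> L0 hit  d=-]
11: W B1 -> L1 miss  d=D]
12: W B3 -> L1 miss wb->B1  d=D]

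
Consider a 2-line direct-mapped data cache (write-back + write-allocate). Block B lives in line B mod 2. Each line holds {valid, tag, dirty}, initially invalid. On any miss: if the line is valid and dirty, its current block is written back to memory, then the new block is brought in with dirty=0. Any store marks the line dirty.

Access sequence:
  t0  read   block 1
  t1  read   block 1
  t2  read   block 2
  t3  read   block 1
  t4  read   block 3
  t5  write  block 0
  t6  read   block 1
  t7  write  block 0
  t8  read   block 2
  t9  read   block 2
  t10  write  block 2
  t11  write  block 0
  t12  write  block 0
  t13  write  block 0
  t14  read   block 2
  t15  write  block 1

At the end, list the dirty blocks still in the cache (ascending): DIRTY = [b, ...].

DIRTY = [1]

0: R B1 -> L1 miss  d=-]
1: R B1 -> L1 hit  d=-]
2: R B2 -> L0 miss  d=-]
3: R B1 -> L1 hit  d=-]
4: R B3 -> L1 miss  d=-]
5: W B0 -> L0 miss  d=D]
6: R B1 -> L1 miss  d=-]
7: W B0 -> L0 hit  d=D]
8: R B2 -> L0 miss wb->B0  d=-]
9: R B2 -> L0 hit  d=-]
10: W B2 -> L0 hit  d=D]
11: W B0 -> L0 miss wb->B2  d=D]
12: W B0 -> L0 hit  d=D]
13: W B0 -> L0 hit  d=D]
14: R B2 -> L0 miss wb->B0  d=-]
15: W B1 -> L1 hit  d=D]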